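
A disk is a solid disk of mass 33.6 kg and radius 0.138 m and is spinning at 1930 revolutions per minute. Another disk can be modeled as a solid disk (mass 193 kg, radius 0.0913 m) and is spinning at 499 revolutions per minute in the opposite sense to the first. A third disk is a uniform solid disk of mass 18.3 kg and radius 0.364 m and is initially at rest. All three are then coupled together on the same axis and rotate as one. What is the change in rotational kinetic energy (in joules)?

ΔKE ≈ -7520 J

The coupling torques are internal; angular momentum about the shared axis is conserved.
Moments of inertia: I_A = ½(33.6)(0.138)² = 0.3199 kg·m²; I_B = ½(193)(0.0913)² = 0.8044 kg·m²; I_C = ½(18.3)(0.364)² = 1.212 kg·m².
Taking A's sense as positive: L = (0.3199)(1930) − (0.8044)(499) = 216.1 kg·m²·rpm.
Combined I = 0.3199 + 0.8044 + 1.212 = 2.337 kg·m².
ω_f = L / I = 216.1 / 2.337 = 92.48 rpm.
KE_i = ½ΣIω² = 7633 J; KE_f = ½(2.337)(9.684)² = 109.6 J.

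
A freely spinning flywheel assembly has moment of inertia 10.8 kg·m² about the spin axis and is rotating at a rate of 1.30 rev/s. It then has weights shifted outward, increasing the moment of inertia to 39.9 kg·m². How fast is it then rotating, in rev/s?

ω₂ ≈ 0.352 rev/s

No external torque acts about the spin axis, so angular momentum is conserved.
ω₂ = I₁ω₁ / I₂ = (10.80)(1.30 rev/s) / (39.90) = 0.3519 rev/s.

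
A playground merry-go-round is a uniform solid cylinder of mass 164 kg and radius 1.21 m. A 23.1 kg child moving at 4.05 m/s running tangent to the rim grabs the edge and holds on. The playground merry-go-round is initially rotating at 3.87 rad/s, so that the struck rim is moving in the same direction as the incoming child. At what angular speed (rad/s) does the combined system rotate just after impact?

|ω_f| ≈ 3.76 rad/s

About the axle the impulsive forces during the collision are internal, so angular momentum about that axis is conserved.
I_p = ½(164)(1.21)² = 120.1 kg·m². Taking the sense of the child's angular momentum as positive, L_{child} = m v R = (23.1)(4.05)(1.21) = 113.2 kg·m²/s.
L_i = +I_p ω_p + m v R = +(120.1)(3.87) + 113.2 = 577.8 kg·m²/s.
After sticking, I_f = I_p + m R² = 120.1 + (23.1)(1.21)² = 153.9 kg·m².
ω_f = L_i / I_f = 577.8 / 153.9 = 3.755 rad/s.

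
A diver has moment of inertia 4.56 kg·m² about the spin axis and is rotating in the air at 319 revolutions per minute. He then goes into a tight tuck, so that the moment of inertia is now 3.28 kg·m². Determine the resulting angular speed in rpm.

With no external torque about the axis, L is conserved: I₁ω₁ = I₂ω₂.
ω₂ = I₁ω₁ / I₂ = (4.560)(319 rpm) / (3.280) = 443.5 rpm.

ω₂ ≈ 443 rpm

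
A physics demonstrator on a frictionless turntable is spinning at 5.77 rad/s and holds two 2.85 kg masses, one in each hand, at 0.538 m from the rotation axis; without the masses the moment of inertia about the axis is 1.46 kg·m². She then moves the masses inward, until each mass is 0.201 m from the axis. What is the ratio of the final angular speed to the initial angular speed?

No external torque acts about the spin axis, so angular momentum is conserved.
I₁ = 1.46 + 2(2.85)(0.538)² = 3.110 kg·m²; I₂ = 1.46 + 2(2.85)(0.201)² = 1.690 kg·m².
ω₂/ω₁ = I₁/I₂ = 3.110 / 1.690 = 1.840.

ω₂/ω₁ ≈ 1.84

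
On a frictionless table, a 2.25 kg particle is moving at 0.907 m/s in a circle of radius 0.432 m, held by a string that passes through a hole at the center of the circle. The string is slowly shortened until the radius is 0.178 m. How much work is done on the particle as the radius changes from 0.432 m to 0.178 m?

Central (radial) force ⇒ zero torque about the center ⇒ m v r is constant.
v₂ = v₁ r₁ / r₂ = (0.907)(0.432) / (0.178) = 2.201 m/s.
W = ΔKE = ½m(v₂² − v₁²) = 4.526 J.

W ≈ 4.53 J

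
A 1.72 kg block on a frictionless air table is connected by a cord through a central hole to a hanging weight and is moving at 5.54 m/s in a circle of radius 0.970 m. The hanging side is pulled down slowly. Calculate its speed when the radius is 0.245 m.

v₂ ≈ 21.9 m/s

The only horizontal force on the mass is along the cord (radial), so it exerts no torque about the hole and angular momentum m v r is conserved.
v₂ = v₁ r₁ / r₂ = (5.54)(0.970) / (0.245) = 21.93 m/s.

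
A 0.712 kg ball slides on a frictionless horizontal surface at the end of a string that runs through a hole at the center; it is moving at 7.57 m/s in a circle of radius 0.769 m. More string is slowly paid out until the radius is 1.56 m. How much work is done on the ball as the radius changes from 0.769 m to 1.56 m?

The only horizontal force on the mass is along the cord (radial), so it exerts no torque about the hole and angular momentum m v r is conserved.
v₂ = v₁ r₁ / r₂ = (7.57)(0.769) / (1.56) = 3.732 m/s.
W = ΔKE = ½m(v₂² − v₁²) = -15.44 J.

W ≈ -15.4 J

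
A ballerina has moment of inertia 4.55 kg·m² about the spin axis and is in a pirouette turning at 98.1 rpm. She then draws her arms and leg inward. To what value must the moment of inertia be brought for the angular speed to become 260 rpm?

I₂ ≈ 1.72 kg·m²

With no external torque about the axis, L is conserved: I₁ω₁ = I₂ω₂.
I₂ = I₁ω₁ / ω₂ = (4.55)(98.1) / (260) = 1.717 kg·m².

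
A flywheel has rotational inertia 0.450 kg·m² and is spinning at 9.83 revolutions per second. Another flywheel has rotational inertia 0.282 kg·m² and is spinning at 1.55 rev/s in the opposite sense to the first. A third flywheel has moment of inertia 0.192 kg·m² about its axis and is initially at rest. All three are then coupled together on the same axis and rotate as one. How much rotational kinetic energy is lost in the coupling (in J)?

The coupling torques are internal; angular momentum about the shared axis is conserved.
Taking A's sense as positive: L = (0.4500)(9.83) − (0.2820)(1.55) = 3.986 kg·m²·rev/s.
Combined I = 0.4500 + 0.2820 + 0.1920 = 0.9240 kg·m².
ω_f = L / I = 3.986 / 0.9240 = 4.314 rev/s.
KE_i = ½ΣIω² = 871.7 J; KE_f = ½(0.9240)(27.11)² = 339.5 J.

ΔKE lost ≈ 532 J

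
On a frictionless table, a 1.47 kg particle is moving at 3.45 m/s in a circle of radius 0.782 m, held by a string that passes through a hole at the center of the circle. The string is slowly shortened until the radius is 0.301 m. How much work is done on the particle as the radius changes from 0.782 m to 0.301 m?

Central (radial) force ⇒ zero torque about the center ⇒ m v r is constant.
v₂ = v₁ r₁ / r₂ = (3.45)(0.782) / (0.301) = 8.963 m/s.
W = ΔKE = ½m(v₂² − v₁²) = 50.30 J.

W ≈ 50.3 J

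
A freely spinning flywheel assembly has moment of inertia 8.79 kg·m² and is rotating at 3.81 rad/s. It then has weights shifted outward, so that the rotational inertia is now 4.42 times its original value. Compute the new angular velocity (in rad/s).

With no external torque about the axis, L is conserved: I₁ω₁ = I₂ω₂.
I₂ = 4.42 × 8.79 = 38.85 kg·m².
ω₂ = I₁ω₁ / I₂ = (8.790)(3.81 rad/s) / (38.85) = 0.8620 rad/s.

ω₂ ≈ 0.862 rad/s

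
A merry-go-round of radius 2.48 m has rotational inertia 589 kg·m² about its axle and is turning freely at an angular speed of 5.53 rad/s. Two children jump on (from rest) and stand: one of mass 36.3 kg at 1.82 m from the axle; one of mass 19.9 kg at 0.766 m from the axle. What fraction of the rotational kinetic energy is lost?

No external torque acts about the axle; L_before = L_after.
Added inertia Σmr² = (36.3)(1.82)² + (19.9)(0.766)² = 131.9 kg·m²; I_f = 589.0 + 131.9 = 720.9 kg·m².
ω_f = I_p ω_i / I_f = (589.0)(5.53) / 720.9 = 4.518 rad/s.
KE_i = ½(589.0)(5.530 rad/s)² = 9006 J; KE_f = ½(720.9)(4.518)² = 7358 J.
Fraction lost = 0.1830.

fraction ≈ 0.183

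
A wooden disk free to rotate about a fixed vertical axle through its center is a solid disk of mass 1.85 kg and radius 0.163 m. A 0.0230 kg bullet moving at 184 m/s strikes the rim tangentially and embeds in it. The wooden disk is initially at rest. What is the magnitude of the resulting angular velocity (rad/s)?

|ω_f| ≈ 27.4 rad/s

About the axle the impulsive forces during the collision are internal, so angular momentum about that axis is conserved.
I_p = ½(1.85)(0.163)² = 0.02458 kg·m². Taking the sense of the bullet's angular momentum as positive, L_{bullet} = m v R = (0.0230)(184)(0.163) = 0.6898 kg·m²/s.
L_i = 0 + 0.6898 = 0.6898 kg·m²/s.
After sticking, I_f = I_p + m R² = 0.02458 + (0.0230)(0.163)² = 0.02519 kg·m².
ω_f = L_i / I_f = 0.6898 / 0.02519 = 27.39 rad/s.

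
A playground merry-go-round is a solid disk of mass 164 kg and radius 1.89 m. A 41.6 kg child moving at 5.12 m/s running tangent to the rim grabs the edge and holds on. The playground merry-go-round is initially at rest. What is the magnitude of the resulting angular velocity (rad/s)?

The axle reaction passes through the axle and exerts no torque about it; angular momentum about the axle is conserved through the impact.
I_p = ½(164)(1.89)² = 292.9 kg·m². Taking the sense of the child's angular momentum as positive, L_{child} = m v R = (41.6)(5.12)(1.89) = 402.6 kg·m²/s.
L_i = 0 + 402.6 = 402.6 kg·m²/s.
After sticking, I_f = I_p + m R² = 292.9 + (41.6)(1.89)² = 441.5 kg·m².
ω_f = L_i / I_f = 402.6 / 441.5 = 0.9118 rad/s.

|ω_f| ≈ 0.912 rad/s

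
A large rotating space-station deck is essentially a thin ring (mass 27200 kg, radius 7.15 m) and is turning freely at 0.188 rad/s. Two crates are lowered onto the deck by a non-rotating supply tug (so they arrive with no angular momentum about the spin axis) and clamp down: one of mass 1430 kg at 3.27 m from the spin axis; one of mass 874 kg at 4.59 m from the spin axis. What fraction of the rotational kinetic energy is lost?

No external torque acts about the spin axis; L_before = L_after.
I_p = (27200)(7.15)² = 1.391e+06 kg·m².
Added inertia Σmr² = (1430)(3.27)² + (874)(4.59)² = 33700 kg·m²; I_f = 1.391e+06 + 33700 = 1.424e+06 kg·m².
ω_f = I_p ω_i / I_f = (1.391e+06)(0.188) / 1.424e+06 = 0.1836 rad/s.
KE_i = ½(1.391e+06)(0.1880 rad/s)² = 24570 J; KE_f = ½(1.424e+06)(0.1836)² = 23990 J.
Fraction lost = 0.02366.

fraction ≈ 0.0237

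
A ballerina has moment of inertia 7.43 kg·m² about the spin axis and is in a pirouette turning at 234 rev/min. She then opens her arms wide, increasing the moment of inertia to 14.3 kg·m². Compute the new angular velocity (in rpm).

With no external torque about the axis, L is conserved: I₁ω₁ = I₂ω₂.
ω₂ = I₁ω₁ / I₂ = (7.430)(234 rpm) / (14.30) = 121.6 rpm.

ω₂ ≈ 122 rpm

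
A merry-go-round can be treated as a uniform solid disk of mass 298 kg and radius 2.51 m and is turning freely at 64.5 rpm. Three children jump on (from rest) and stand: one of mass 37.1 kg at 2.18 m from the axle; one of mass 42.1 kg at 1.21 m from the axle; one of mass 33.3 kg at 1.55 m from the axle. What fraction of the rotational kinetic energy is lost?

fraction ≈ 0.253

The added mass arrives with no angular momentum about the axle, and any external torque about the axle is negligible, so the system's angular momentum is conserved.
I_p = ½(298)(2.51)² = 938.7 kg·m².
Added inertia Σmr² = (37.1)(2.18)² + (42.1)(1.21)² + (33.3)(1.55)² = 318.0 kg·m²; I_f = 938.7 + 318.0 = 1257 kg·m².
ω_f = I_p ω_i / I_f = (938.7)(64.5) / 1257 = 48.18 rpm.
KE_i = ½(938.7)(6.754 rad/s)² = 21410 J; KE_f = ½(1257)(5.045)² = 16000 J.
Fraction lost = 0.2530.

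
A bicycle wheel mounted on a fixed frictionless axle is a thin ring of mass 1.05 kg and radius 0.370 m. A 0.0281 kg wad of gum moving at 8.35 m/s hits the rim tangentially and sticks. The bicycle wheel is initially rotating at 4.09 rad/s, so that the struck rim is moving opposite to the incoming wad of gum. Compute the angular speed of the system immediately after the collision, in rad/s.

About the axle the impulsive forces during the collision are internal, so angular momentum about that axis is conserved.
I_p = (1.05)(0.370)² = 0.1437 kg·m². Taking the sense of the wad of gum's angular momentum as positive, L_{wad} = m v R = (0.0281)(8.35)(0.370) = 0.08681 kg·m²/s.
L_i = −I_p ω_p + m v R = −(0.1437)(4.09) + 0.08681 = -0.5011 kg·m²/s.
After sticking, I_f = I_p + m R² = 0.1437 + (0.0281)(0.370)² = 0.1476 kg·m².
ω_f = L_i / I_f = -0.5011 / 0.1476 = -3.395 rad/s.

|ω_f| ≈ 3.40 rad/s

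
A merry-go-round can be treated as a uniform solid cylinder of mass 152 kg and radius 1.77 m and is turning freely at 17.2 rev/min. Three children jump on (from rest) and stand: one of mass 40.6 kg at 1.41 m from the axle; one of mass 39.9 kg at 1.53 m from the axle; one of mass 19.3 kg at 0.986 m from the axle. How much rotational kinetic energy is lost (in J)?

No external torque acts about the axle; L_before = L_after.
I_p = ½(152)(1.77)² = 238.1 kg·m².
Added inertia Σmr² = (40.6)(1.41)² + (39.9)(1.53)² + (19.3)(0.986)² = 192.9 kg·m²; I_f = 238.1 + 192.9 = 431.0 kg·m².
ω_f = I_p ω_i / I_f = (238.1)(17.2) / 431.0 = 9.502 rpm.
KE_i = ½(238.1)(1.801 rad/s)² = 386.2 J; KE_f = ½(431.0)(0.9951)² = 213.4 J.

energy lost ≈ 173 J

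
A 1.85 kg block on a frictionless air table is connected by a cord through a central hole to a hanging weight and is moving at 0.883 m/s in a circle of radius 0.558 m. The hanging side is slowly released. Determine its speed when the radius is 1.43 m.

The only horizontal force on the mass is along the cord (radial), so it exerts no torque about the hole and angular momentum m v r is conserved.
v₂ = v₁ r₁ / r₂ = (0.883)(0.558) / (1.43) = 0.3446 m/s.

v₂ ≈ 0.345 m/s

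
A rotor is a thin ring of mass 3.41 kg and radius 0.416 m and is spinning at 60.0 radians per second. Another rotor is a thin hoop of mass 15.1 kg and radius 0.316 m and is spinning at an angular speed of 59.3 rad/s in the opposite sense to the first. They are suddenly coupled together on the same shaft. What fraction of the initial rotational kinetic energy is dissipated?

fraction ≈ 0.813

The coupling torques are internal; angular momentum about the shared axis is conserved.
Moments of inertia: I_A = (3.41)(0.416)² = 0.5901 kg·m²; I_B = (15.1)(0.316)² = 1.508 kg·m².
Taking A's sense as positive: L = (0.5901)(60.0) − (1.508)(59.3) = -54.01 kg·m²·rad/s.
Combined I = 0.5901 + 1.508 = 2.098 kg·m².
ω_f = L / I = -54.01 / 2.098 = -25.74 rad/s.
KE_i = ½ΣIω² = 3713 J; KE_f = ½(2.098)(25.74)² = 695.1 J.
Fraction dissipated = (KE_i − KE_f)/KE_i = 0.8128.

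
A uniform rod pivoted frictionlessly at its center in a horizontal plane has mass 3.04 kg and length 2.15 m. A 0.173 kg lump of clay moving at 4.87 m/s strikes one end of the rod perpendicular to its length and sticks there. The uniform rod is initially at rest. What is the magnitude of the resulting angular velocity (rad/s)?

About the pivot the impulsive forces during the collision are internal, so angular momentum about that axis is conserved.
I_p = (1/12)(3.04)(2.15)² = 1.171 kg·m². Taking the sense of the lump of clay's angular momentum as positive, L_{lump} = m v R = (0.173)(4.87)(2.15/2) = 0.9057 kg·m²/s.
L_i = 0 + 0.9057 = 0.9057 kg·m²/s.
After sticking, I_f = I_p + m R² = 1.171 + (0.173)(2.15/2)² = 1.371 kg·m².
ω_f = L_i / I_f = 0.9057 / 1.371 = 0.6606 rad/s.

|ω_f| ≈ 0.661 rad/s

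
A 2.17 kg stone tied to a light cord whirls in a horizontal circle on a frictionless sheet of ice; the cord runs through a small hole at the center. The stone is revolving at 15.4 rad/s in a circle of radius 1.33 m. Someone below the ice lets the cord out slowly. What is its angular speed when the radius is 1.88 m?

ω₂ ≈ 7.71 rad/s

No torque about the axis ⇒ m r₁² ω₁ = m r₂² ω₂.
ω₂ = ω₁ (r₁/r₂)² = (15.4)(1.33/1.88)² = 7.707 rad/s.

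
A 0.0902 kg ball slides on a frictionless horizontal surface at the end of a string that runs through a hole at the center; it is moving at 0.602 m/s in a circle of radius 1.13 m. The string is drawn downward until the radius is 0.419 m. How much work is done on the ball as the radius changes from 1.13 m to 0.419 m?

W ≈ 0.103 J

Central (radial) force ⇒ zero torque about the center ⇒ m v r is constant.
v₂ = v₁ r₁ / r₂ = (0.602)(1.13) / (0.419) = 1.624 m/s.
W = ΔKE = ½m(v₂² − v₁²) = 0.1025 J.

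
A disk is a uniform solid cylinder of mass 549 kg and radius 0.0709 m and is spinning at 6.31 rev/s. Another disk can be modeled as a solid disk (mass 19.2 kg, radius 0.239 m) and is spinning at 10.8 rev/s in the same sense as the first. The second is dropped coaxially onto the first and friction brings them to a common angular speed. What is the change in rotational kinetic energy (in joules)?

ΔKE ≈ -156 J

The coupling torques are internal; angular momentum about the shared axis is conserved.
Moments of inertia: I_A = ½(549)(0.0709)² = 1.380 kg·m²; I_B = ½(19.2)(0.239)² = 0.5484 kg·m².
Taking A's sense as positive: L = (1.380)(6.31) + (0.5484)(10.8) = 14.63 kg·m²·rev/s.
Combined I = 1.380 + 0.5484 = 1.928 kg·m².
ω_f = L / I = 14.63 / 1.928 = 7.587 rev/s.
KE_i = ½ΣIω² = 2347 J; KE_f = ½(1.928)(47.67)² = 2191 J.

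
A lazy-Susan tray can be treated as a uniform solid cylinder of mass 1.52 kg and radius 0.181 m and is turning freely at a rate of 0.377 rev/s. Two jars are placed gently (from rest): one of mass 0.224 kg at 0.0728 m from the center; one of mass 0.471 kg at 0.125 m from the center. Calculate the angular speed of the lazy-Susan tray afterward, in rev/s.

ω_f ≈ 0.281 rev/s

No external torque acts about the center; L_before = L_after.
I_p = ½(1.52)(0.181)² = 0.02490 kg·m².
Added inertia Σmr² = (0.224)(0.0728)² + (0.471)(0.125)² = 0.008547 kg·m²; I_f = 0.02490 + 0.008547 = 0.03344 kg·m².
ω_f = I_p ω_i / I_f = (0.02490)(0.377) / 0.03344 = 0.2807 rev/s.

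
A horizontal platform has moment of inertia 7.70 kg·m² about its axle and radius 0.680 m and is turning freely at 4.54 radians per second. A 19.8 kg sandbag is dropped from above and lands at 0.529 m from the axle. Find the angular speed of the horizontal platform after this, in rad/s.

The added mass arrives with no angular momentum about the axle, and any external torque about the axle is negligible, so the system's angular momentum is conserved.
Added inertia Σmr² = (19.8)(0.529)² = 5.541 kg·m²; I_f = 7.700 + 5.541 = 13.24 kg·m².
ω_f = I_p ω_i / I_f = (7.700)(4.54) / 13.24 = 2.640 rad/s.

ω_f ≈ 2.64 rad/s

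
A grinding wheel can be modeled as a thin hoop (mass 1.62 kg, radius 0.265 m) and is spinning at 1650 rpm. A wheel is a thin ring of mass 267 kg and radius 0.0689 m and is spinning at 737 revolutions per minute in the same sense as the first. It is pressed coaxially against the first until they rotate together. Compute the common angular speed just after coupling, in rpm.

|ω_f| ≈ 812 rpm

No external torque acts about the common axis, so total angular momentum is conserved.
Moments of inertia: I_A = (1.62)(0.265)² = 0.1138 kg·m²; I_B = (267)(0.0689)² = 1.268 kg·m².
Taking A's sense as positive: L = (0.1138)(1650) + (1.268)(737) = 1122 kg·m²·rpm.
Combined I = 0.1138 + 1.268 = 1.381 kg·m².
ω_f = L / I = 1122 / 1.381 = 812.2 rpm.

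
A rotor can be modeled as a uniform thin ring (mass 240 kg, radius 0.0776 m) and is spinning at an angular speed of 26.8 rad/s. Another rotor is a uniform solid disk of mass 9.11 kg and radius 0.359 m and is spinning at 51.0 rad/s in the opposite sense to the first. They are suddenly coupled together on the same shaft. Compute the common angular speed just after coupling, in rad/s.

|ω_f| ≈ 4.33 rad/s

No external torque acts about the common axis, so total angular momentum is conserved.
Moments of inertia: I_A = (240)(0.0776)² = 1.445 kg·m²; I_B = ½(9.11)(0.359)² = 0.5871 kg·m².
Taking A's sense as positive: L = (1.445)(26.8) − (0.5871)(51.0) = 8.792 kg·m²·rad/s.
Combined I = 1.445 + 0.5871 = 2.032 kg·m².
ω_f = L / I = 8.792 / 2.032 = 4.326 rad/s.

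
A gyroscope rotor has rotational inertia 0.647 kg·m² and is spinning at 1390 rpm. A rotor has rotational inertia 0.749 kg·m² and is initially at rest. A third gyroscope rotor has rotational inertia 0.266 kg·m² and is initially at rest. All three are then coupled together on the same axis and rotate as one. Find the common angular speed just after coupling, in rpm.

|ω_f| ≈ 541 rpm

The coupling torques are internal; angular momentum about the shared axis is conserved.
Taking A's sense as positive: L = (0.6470)(1390) = 899.3 kg·m²·rpm.
Combined I = 0.6470 + 0.7490 + 0.2660 = 1.662 kg·m².
ω_f = L / I = 899.3 / 1.662 = 541.1 rpm.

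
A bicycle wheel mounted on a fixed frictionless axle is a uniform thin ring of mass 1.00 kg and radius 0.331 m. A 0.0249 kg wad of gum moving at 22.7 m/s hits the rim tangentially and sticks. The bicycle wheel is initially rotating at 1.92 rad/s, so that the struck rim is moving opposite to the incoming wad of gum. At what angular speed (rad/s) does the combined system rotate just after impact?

The axle reaction passes through the axle and exerts no torque about it; angular momentum about the axle is conserved through the impact.
I_p = (1.00)(0.331)² = 0.1096 kg·m². Taking the sense of the wad of gum's angular momentum as positive, L_{wad} = m v R = (0.0249)(22.7)(0.331) = 0.1871 kg·m²/s.
L_i = −I_p ω_p + m v R = −(0.1096)(1.92) + 0.1871 = -0.02327 kg·m²/s.
After sticking, I_f = I_p + m R² = 0.1096 + (0.0249)(0.331)² = 0.1123 kg·m².
ω_f = L_i / I_f = -0.02327 / 0.1123 = -0.2072 rad/s.

|ω_f| ≈ 0.207 rad/s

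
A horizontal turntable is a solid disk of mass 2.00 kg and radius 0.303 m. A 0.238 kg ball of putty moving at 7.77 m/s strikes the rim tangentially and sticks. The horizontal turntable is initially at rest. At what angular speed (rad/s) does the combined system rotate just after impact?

The axle reaction passes through the axle and exerts no torque about it; angular momentum about the axle is conserved through the impact.
I_p = ½(2.00)(0.303)² = 0.09181 kg·m². Taking the sense of the ball of putty's angular momentum as positive, L_{ball} = m v R = (0.238)(7.77)(0.303) = 0.5603 kg·m²/s.
L_i = 0 + 0.5603 = 0.5603 kg·m²/s.
After sticking, I_f = I_p + m R² = 0.09181 + (0.238)(0.303)² = 0.1137 kg·m².
ω_f = L_i / I_f = 0.5603 / 0.1137 = 4.930 rad/s.

|ω_f| ≈ 4.93 rad/s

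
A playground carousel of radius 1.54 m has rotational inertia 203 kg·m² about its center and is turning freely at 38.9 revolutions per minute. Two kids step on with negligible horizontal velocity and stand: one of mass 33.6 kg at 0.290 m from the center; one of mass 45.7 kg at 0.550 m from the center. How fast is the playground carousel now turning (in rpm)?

ω_f ≈ 36.0 rpm

The added mass arrives with no angular momentum about the center, and any external torque about the center is negligible, so the system's angular momentum is conserved.
Added inertia Σmr² = (33.6)(0.290)² + (45.7)(0.550)² = 16.65 kg·m²; I_f = 203.0 + 16.65 = 219.7 kg·m².
ω_f = I_p ω_i / I_f = (203.0)(38.9) / 219.7 = 35.95 rpm.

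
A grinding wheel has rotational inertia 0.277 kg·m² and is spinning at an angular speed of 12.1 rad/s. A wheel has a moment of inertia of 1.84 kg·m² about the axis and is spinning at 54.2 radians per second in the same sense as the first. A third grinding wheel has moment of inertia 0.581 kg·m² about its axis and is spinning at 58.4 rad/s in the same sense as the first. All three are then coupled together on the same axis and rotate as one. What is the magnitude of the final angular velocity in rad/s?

|ω_f| ≈ 50.8 rad/s

No external torque acts about the common axis, so total angular momentum is conserved.
Taking A's sense as positive: L = (0.2770)(12.1) + (1.840)(54.2) + (0.5810)(58.4) = 137.0 kg·m²·rad/s.
Combined I = 0.2770 + 1.840 + 0.5810 = 2.698 kg·m².
ω_f = L / I = 137.0 / 2.698 = 50.78 rad/s.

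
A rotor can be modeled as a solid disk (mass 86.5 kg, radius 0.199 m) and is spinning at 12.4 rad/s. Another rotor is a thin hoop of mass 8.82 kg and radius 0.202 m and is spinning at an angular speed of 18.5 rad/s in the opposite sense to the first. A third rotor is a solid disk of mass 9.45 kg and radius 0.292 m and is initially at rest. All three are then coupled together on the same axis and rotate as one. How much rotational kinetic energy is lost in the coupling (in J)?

The coupling torques are internal; angular momentum about the shared axis is conserved.
Moments of inertia: I_A = ½(86.5)(0.199)² = 1.713 kg·m²; I_B = (8.82)(0.202)² = 0.3599 kg·m²; I_C = ½(9.45)(0.292)² = 0.4029 kg·m².
Taking A's sense as positive: L = (1.713)(12.4) − (0.3599)(18.5) = 14.58 kg·m²·rad/s.
Combined I = 1.713 + 0.3599 + 0.4029 = 2.476 kg·m².
ω_f = L / I = 14.58 / 2.476 = 5.890 rad/s.
KE_i = ½ΣIω² = 193.3 J; KE_f = ½(2.476)(5.890)² = 42.94 J.

ΔKE lost ≈ 150 J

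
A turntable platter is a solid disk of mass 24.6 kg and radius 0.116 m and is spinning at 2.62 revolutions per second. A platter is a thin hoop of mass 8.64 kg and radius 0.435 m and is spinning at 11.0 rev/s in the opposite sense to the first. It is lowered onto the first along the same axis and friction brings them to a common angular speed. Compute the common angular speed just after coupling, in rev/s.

|ω_f| ≈ 9.75 rev/s

No external torque acts about the common axis, so total angular momentum is conserved.
Moments of inertia: I_A = ½(24.6)(0.116)² = 0.1655 kg·m²; I_B = (8.64)(0.435)² = 1.635 kg·m².
Taking A's sense as positive: L = (0.1655)(2.62) − (1.635)(11.0) = -17.55 kg·m²·rev/s.
Combined I = 0.1655 + 1.635 = 1.800 kg·m².
ω_f = L / I = -17.55 / 1.800 = -9.748 rev/s.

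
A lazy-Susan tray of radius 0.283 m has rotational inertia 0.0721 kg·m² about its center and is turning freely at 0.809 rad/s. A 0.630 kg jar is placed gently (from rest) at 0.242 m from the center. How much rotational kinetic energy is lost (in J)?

The added mass arrives with no angular momentum about the center, and any external torque about the center is negligible, so the system's angular momentum is conserved.
Added inertia Σmr² = (0.630)(0.242)² = 0.03690 kg·m²; I_f = 0.07210 + 0.03690 = 0.1090 kg·m².
ω_f = I_p ω_i / I_f = (0.07210)(0.809) / 0.1090 = 0.5352 rad/s.
KE_i = ½(0.07210)(0.8090 rad/s)² = 0.02359 J; KE_f = ½(0.1090)(0.5352)² = 0.01561 J.

energy lost ≈ 0.00799 J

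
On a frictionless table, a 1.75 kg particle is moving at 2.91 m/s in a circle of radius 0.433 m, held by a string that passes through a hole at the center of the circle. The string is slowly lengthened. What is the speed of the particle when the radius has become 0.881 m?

v₂ ≈ 1.43 m/s

The only horizontal force on the mass is along the cord (radial), so it exerts no torque about the hole and angular momentum m v r is conserved.
v₂ = v₁ r₁ / r₂ = (2.91)(0.433) / (0.881) = 1.430 m/s.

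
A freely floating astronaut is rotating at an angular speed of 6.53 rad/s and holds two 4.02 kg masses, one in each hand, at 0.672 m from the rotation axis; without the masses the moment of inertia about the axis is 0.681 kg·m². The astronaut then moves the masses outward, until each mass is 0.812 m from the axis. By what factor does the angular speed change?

With no external torque about the axis, L is conserved: I₁ω₁ = I₂ω₂.
I₁ = 0.681 + 2(4.02)(0.672)² = 4.312 kg·m²; I₂ = 0.681 + 2(4.02)(0.812)² = 5.982 kg·m².
ω₂/ω₁ = I₁/I₂ = 4.312 / 5.982 = 0.7208.

ω₂/ω₁ ≈ 0.721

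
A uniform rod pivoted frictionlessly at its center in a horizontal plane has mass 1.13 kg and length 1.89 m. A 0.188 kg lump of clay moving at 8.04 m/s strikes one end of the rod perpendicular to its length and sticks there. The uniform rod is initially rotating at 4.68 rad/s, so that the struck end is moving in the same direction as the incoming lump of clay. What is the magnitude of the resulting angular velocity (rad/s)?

|ω_f| ≈ 5.95 rad/s

About the pivot the impulsive forces during the collision are internal, so angular momentum about that axis is conserved.
I_p = (1/12)(1.13)(1.89)² = 0.3364 kg·m². Taking the sense of the lump of clay's angular momentum as positive, L_{lump} = m v R = (0.188)(8.04)(1.89/2) = 1.428 kg·m²/s.
L_i = +I_p ω_p + m v R = +(0.3364)(4.68) + 1.428 = 3.003 kg·m²/s.
After sticking, I_f = I_p + m R² = 0.3364 + (0.188)(1.89/2)² = 0.5043 kg·m².
ω_f = L_i / I_f = 3.003 / 0.5043 = 5.954 rad/s.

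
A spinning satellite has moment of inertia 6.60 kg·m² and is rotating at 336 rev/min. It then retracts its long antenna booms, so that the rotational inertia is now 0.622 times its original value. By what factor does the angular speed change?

No external torque acts about the spin axis, so angular momentum is conserved.
I₂ = 0.622 × 6.60 = 4.105 kg·m².
ω₂/ω₁ = I₁/I₂ = 6.600 / 4.105 = 1.608.

ω₂/ω₁ ≈ 1.61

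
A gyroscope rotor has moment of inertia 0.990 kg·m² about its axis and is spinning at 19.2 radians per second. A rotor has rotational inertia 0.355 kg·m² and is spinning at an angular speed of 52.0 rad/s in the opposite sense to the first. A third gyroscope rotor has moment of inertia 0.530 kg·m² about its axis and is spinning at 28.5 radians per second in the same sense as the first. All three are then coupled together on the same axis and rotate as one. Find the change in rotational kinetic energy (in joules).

ΔKE ≈ -812 J

No external torque acts about the common axis, so total angular momentum is conserved.
Taking A's sense as positive: L = (0.9900)(19.2) − (0.3550)(52.0) + (0.5300)(28.5) = 15.65 kg·m²·rad/s.
Combined I = 0.9900 + 0.3550 + 0.5300 = 1.875 kg·m².
ω_f = L / I = 15.65 / 1.875 = 8.348 rad/s.
KE_i = ½ΣIω² = 877.7 J; KE_f = ½(1.875)(8.348)² = 65.34 J.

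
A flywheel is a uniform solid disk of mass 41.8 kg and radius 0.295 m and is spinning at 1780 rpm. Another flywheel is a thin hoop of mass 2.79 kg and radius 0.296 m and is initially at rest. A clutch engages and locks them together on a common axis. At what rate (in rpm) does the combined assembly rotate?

|ω_f| ≈ 1570 rpm

No external torque acts about the common axis, so total angular momentum is conserved.
Moments of inertia: I_A = ½(41.8)(0.295)² = 1.819 kg·m²; I_B = (2.79)(0.296)² = 0.2444 kg·m².
Taking A's sense as positive: L = (1.819)(1780) = 3238 kg·m²·rpm.
Combined I = 1.819 + 0.2444 = 2.063 kg·m².
ω_f = L / I = 3238 / 2.063 = 1569 rpm.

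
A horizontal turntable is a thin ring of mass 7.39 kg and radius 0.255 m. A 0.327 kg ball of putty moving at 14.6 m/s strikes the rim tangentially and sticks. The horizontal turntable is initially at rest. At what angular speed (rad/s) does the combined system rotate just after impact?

About the axle the impulsive forces during the collision are internal, so angular momentum about that axis is conserved.
I_p = (7.39)(0.255)² = 0.4805 kg·m². Taking the sense of the ball of putty's angular momentum as positive, L_{ball} = m v R = (0.327)(14.6)(0.255) = 1.217 kg·m²/s.
L_i = 0 + 1.217 = 1.217 kg·m²/s.
After sticking, I_f = I_p + m R² = 0.4805 + (0.327)(0.255)² = 0.5018 kg·m².
ω_f = L_i / I_f = 1.217 / 0.5018 = 2.426 rad/s.

|ω_f| ≈ 2.43 rad/s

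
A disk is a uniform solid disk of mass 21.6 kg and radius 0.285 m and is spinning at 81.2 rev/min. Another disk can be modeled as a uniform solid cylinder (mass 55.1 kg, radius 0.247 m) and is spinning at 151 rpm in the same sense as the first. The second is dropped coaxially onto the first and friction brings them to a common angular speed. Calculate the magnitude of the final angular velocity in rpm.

The coupling torques are internal; angular momentum about the shared axis is conserved.
Moments of inertia: I_A = ½(21.6)(0.285)² = 0.8772 kg·m²; I_B = ½(55.1)(0.247)² = 1.681 kg·m².
Taking A's sense as positive: L = (0.8772)(81.2) + (1.681)(151) = 325.0 kg·m²·rpm.
Combined I = 0.8772 + 1.681 = 2.558 kg·m².
ω_f = L / I = 325.0 / 2.558 = 127.1 rpm.

|ω_f| ≈ 127 rpm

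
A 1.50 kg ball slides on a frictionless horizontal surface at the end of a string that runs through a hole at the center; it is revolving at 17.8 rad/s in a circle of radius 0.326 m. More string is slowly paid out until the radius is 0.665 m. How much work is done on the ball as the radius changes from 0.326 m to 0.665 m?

W ≈ -19.2 J

The constraining force is radial, so m r² ω about the center is conserved.
ω₂ = ω₁ (r₁/r₂)² = (17.8)(0.326/0.665)² = 4.278 rad/s.
W = ΔKE = ½m(v₂² − v₁²) = -19.19 J.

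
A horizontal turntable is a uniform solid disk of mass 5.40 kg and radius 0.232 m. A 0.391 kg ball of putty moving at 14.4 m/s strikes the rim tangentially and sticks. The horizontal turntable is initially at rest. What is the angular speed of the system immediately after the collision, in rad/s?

About the axle the impulsive forces during the collision are internal, so angular momentum about that axis is conserved.
I_p = ½(5.40)(0.232)² = 0.1453 kg·m². Taking the sense of the ball of putty's angular momentum as positive, L_{ball} = m v R = (0.391)(14.4)(0.232) = 1.306 kg·m²/s.
L_i = 0 + 1.306 = 1.306 kg·m²/s.
After sticking, I_f = I_p + m R² = 0.1453 + (0.391)(0.232)² = 0.1664 kg·m².
ω_f = L_i / I_f = 1.306 / 0.1664 = 7.851 rad/s.

|ω_f| ≈ 7.85 rad/s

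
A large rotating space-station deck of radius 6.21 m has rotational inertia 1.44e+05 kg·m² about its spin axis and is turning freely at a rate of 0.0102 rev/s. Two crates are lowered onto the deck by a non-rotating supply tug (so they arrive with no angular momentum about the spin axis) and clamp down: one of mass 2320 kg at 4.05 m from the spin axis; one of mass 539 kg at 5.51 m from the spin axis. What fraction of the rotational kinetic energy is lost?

No external torque acts about the spin axis; L_before = L_after.
Added inertia Σmr² = (2320)(4.05)² + (539)(5.51)² = 54420 kg·m²; I_f = 1.440e+05 + 54420 = 1.984e+05 kg·m².
ω_f = I_p ω_i / I_f = (1.440e+05)(0.0102) / 1.984e+05 = 0.007403 rev/s.
KE_i = ½(1.440e+05)(0.06409 rad/s)² = 295.7 J; KE_f = ½(1.984e+05)(0.04651)² = 214.6 J.
Fraction lost = 0.2743.

fraction ≈ 0.274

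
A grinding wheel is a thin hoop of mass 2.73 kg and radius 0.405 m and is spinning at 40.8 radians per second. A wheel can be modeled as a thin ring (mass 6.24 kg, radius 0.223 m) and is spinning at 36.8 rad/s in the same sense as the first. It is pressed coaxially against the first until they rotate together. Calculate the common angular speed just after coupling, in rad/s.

|ω_f| ≈ 39.2 rad/s

The coupling torques are internal; angular momentum about the shared axis is conserved.
Moments of inertia: I_A = (2.73)(0.405)² = 0.4478 kg·m²; I_B = (6.24)(0.223)² = 0.3103 kg·m².
Taking A's sense as positive: L = (0.4478)(40.8) + (0.3103)(36.8) = 29.69 kg·m²·rad/s.
Combined I = 0.4478 + 0.3103 = 0.7581 kg·m².
ω_f = L / I = 29.69 / 0.7581 = 39.16 rad/s.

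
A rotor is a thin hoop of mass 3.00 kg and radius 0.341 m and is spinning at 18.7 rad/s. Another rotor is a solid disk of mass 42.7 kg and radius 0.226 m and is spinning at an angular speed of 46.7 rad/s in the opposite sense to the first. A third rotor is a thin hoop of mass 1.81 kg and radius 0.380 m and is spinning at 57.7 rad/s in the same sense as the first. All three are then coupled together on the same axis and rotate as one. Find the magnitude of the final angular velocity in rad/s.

The coupling torques are internal; angular momentum about the shared axis is conserved.
Moments of inertia: I_A = (3.00)(0.341)² = 0.3488 kg·m²; I_B = ½(42.7)(0.226)² = 1.090 kg·m²; I_C = (1.81)(0.380)² = 0.2614 kg·m².
Taking A's sense as positive: L = (0.3488)(18.7) − (1.090)(46.7) + (0.2614)(57.7) = -29.32 kg·m²·rad/s.
Combined I = 0.3488 + 1.090 + 0.2614 = 1.701 kg·m².
ω_f = L / I = -29.32 / 1.701 = -17.24 rad/s.

|ω_f| ≈ 17.2 rad/s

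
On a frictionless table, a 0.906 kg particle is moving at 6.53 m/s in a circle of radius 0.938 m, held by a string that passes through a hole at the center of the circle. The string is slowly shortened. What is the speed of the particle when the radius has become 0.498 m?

Central (radial) force ⇒ zero torque about the center ⇒ m v r is constant.
v₂ = v₁ r₁ / r₂ = (6.53)(0.938) / (0.498) = 12.30 m/s.

v₂ ≈ 12.3 m/s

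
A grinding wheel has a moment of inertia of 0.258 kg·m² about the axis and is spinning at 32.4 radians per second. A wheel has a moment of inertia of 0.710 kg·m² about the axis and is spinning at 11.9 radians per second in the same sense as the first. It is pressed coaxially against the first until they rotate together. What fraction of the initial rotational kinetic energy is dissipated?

fraction ≈ 0.214

No external torque acts about the common axis, so total angular momentum is conserved.
Taking A's sense as positive: L = (0.2580)(32.4) + (0.7100)(11.9) = 16.81 kg·m²·rad/s.
Combined I = 0.2580 + 0.7100 = 0.9680 kg·m².
ω_f = L / I = 16.81 / 0.9680 = 17.36 rad/s.
KE_i = ½ΣIω² = 185.7 J; KE_f = ½(0.9680)(17.36)² = 145.9 J.
Fraction dissipated = (KE_i − KE_f)/KE_i = 0.2141.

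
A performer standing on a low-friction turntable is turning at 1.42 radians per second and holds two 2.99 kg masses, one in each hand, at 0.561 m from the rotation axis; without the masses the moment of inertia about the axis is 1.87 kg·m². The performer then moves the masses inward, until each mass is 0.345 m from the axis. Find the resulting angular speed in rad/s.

No external torque acts about the spin axis, so angular momentum is conserved.
I₁ = 1.87 + 2(2.99)(0.561)² = 3.752 kg·m²; I₂ = 1.87 + 2(2.99)(0.345)² = 2.582 kg·m².
ω₂ = I₁ω₁ / I₂ = (3.752)(1.42 rad/s) / (2.582) = 2.064 rad/s.

ω₂ ≈ 2.06 rad/s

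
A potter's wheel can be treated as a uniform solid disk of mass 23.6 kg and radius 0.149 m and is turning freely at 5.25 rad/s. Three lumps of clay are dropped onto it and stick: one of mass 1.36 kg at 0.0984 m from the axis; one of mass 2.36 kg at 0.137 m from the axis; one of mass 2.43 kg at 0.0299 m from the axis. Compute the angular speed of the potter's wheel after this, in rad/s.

The added mass arrives with no angular momentum about the axis, and any external torque about the axis is negligible, so the system's angular momentum is conserved.
I_p = ½(23.6)(0.149)² = 0.2620 kg·m².
Added inertia Σmr² = (1.36)(0.0984)² + (2.36)(0.137)² + (2.43)(0.0299)² = 0.05964 kg·m²; I_f = 0.2620 + 0.05964 = 0.3216 kg·m².
ω_f = I_p ω_i / I_f = (0.2620)(5.25) / 0.3216 = 4.276 rad/s.

ω_f ≈ 4.28 rad/s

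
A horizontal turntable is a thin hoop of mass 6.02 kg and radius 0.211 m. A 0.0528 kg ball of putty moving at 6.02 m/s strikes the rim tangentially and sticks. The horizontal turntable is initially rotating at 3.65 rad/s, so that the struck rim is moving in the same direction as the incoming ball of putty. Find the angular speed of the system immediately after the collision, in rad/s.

About the axle the impulsive forces during the collision are internal, so angular momentum about that axis is conserved.
I_p = (6.02)(0.211)² = 0.2680 kg·m². Taking the sense of the ball of putty's angular momentum as positive, L_{ball} = m v R = (0.0528)(6.02)(0.211) = 0.06707 kg·m²/s.
L_i = +I_p ω_p + m v R = +(0.2680)(3.65) + 0.06707 = 1.045 kg·m²/s.
After sticking, I_f = I_p + m R² = 0.2680 + (0.0528)(0.211)² = 0.2704 kg·m².
ω_f = L_i / I_f = 1.045 / 0.2704 = 3.866 rad/s.

|ω_f| ≈ 3.87 rad/s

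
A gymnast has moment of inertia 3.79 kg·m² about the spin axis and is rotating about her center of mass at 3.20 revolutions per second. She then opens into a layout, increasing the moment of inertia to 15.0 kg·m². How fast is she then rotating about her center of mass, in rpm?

ω₂ ≈ 48.5 rpm

Angular momentum about the spin axis is conserved since the torque about it is zero.
ω₂ = I₁ω₁ / I₂ = (3.790)(3.20 rev/s) / (15.00) = 0.8085 rev/s = 48.51 rpm.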